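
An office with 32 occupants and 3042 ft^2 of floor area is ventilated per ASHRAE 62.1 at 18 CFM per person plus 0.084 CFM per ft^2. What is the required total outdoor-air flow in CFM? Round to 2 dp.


Total = 32*18 + 3042*0.084 = 831.53 CFM

831.53 CFM


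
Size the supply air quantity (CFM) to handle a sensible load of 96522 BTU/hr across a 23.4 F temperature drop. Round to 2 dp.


CFM = 96522 / (1.08 * 23.4) = 3819.33

3819.33 CFM


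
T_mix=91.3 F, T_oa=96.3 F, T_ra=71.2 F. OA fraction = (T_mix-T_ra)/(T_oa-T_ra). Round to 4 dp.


frac = (91.3 - 71.2) / (96.3 - 71.2) = 0.8008

0.8008


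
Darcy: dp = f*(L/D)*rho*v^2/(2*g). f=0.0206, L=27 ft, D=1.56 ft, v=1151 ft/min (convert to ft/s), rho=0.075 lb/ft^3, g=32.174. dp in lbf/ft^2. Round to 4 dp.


v_fps = 1151/60 = 19.1833 ft/s
dp = 0.0206*(27/1.56)*0.075*19.1833^2/(2*32.174) = 0.1529 lbf/ft^2

0.1529 lbf/ft^2


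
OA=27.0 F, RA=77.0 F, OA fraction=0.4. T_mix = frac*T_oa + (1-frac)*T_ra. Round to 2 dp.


T_mix = 0.4*27.0 + 0.6*77.0 = 57.00 F

57.00 F


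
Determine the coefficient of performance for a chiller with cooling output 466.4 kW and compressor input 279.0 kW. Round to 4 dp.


COP = 466.4 / 279.0 = 1.6717

1.6717


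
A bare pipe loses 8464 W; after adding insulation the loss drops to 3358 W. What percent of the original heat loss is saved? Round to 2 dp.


Savings = ((8464-3358)/8464)*100 = 60.33 %

60.33 %


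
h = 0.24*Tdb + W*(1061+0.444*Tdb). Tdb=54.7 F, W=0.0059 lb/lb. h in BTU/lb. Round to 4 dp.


h = 0.24*54.7 + 0.0059*(1061+0.444*54.7) = 19.5312 BTU/lb

19.5312 BTU/lb


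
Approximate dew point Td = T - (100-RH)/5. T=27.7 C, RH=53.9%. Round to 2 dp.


Td = 27.7 - (100-53.9)/5 = 18.48 C

18.48 C


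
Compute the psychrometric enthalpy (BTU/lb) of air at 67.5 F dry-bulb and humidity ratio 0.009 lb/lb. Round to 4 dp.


h = 0.24*67.5 + 0.009*(1061+0.444*67.5) = 26.0187 BTU/lb

26.0187 BTU/lb


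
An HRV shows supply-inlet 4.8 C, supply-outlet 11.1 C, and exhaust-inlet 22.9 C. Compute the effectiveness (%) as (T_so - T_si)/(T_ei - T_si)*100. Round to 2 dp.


eff = (11.1-4.8)/(22.9-4.8)*100 = 34.81 %

34.81 %


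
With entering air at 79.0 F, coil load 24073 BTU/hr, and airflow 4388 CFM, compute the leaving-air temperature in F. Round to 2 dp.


dT = 24073/(1.08*4388) = 5.0797
T_leave = 79.0 - 5.0797 = 73.92 F

73.92 F


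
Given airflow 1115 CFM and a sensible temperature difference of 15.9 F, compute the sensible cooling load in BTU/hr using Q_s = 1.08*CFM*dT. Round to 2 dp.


Q = 1.08 * 1115 * 15.9 = 19146.78 BTU/hr

19146.78 BTU/hr


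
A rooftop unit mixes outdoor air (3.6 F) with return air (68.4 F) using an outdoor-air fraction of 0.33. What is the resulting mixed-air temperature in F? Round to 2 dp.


T_mix = 0.33*3.6 + 0.67*68.4 = 47.02 F

47.02 F


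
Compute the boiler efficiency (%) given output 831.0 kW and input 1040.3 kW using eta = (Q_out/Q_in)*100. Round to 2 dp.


eta = (831.0/1040.3)*100 = 79.88 %

79.88 %


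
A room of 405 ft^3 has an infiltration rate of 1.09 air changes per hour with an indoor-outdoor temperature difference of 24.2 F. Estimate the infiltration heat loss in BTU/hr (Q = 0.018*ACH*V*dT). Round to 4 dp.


Q = 0.018 * 1.09 * 405 * 24.2 = 192.2956 BTU/hr

192.2956 BTU/hr


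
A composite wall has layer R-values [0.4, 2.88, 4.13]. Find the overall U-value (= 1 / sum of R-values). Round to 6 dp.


R_total = 0.4 + 2.88 + 4.13 = 7.41
U = 1/7.41 = 0.134953

0.134953


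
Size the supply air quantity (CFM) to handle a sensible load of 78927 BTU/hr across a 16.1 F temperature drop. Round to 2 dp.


CFM = 78927 / (1.08 * 16.1) = 4539.16

4539.16 CFM


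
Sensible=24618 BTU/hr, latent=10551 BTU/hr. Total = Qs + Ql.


Qt = 24618 + 10551 = 35169 BTU/hr

35169 BTU/hr


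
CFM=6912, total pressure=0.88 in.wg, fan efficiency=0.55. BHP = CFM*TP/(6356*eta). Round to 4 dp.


BHP = 6912 * 0.88 / (6356 * 0.55) = 1.7400 hp

1.7400 hp


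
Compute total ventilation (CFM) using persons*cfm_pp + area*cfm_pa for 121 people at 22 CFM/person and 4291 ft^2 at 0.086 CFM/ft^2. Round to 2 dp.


Total = 121*22 + 4291*0.086 = 3031.03 CFM

3031.03 CFM


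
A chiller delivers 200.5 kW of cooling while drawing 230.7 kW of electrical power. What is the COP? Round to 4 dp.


COP = 200.5 / 230.7 = 0.8691

0.8691


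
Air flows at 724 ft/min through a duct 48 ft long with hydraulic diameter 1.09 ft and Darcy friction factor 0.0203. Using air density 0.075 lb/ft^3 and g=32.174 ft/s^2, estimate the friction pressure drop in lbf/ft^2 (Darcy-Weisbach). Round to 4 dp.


v_fps = 724/60 = 12.0667 ft/s
dp = 0.0203*(48/1.09)*0.075*12.0667^2/(2*32.174) = 0.1517 lbf/ft^2

0.1517 lbf/ft^2


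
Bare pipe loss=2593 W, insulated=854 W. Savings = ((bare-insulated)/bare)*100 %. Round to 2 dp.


Savings = ((2593-854)/2593)*100 = 67.07 %

67.07 %


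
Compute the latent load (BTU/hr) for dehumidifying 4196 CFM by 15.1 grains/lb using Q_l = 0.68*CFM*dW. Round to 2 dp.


Q = 0.68 * 4196 * 15.1 = 43084.53 BTU/hr

43084.53 BTU/hr


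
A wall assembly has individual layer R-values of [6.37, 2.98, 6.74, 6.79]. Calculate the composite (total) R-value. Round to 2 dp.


R_total = 6.37 + 2.98 + 6.74 + 6.79 = 22.88

22.88


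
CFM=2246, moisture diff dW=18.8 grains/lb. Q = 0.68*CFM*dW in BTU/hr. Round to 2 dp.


Q = 0.68 * 2246 * 18.8 = 28712.86 BTU/hr

28712.86 BTU/hr


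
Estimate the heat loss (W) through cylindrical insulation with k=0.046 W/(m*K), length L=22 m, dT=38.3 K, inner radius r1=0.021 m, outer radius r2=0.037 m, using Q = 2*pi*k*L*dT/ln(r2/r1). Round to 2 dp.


Q = 2*pi*0.046*22*38.3/ln(0.037/0.021) = 429.97 W

429.97 W


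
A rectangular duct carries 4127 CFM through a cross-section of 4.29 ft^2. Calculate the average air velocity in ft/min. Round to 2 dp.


V = 4127 / 4.29 = 962.00 ft/min

962.00 ft/min


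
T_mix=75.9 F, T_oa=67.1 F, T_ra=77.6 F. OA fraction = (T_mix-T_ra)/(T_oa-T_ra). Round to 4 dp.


frac = (75.9 - 77.6) / (67.1 - 77.6) = 0.1619

0.1619


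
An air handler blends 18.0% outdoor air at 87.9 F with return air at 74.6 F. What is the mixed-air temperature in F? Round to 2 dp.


T_mix = 74.6 + (18.0/100)*(87.9-74.6) = 76.99 F

76.99 F


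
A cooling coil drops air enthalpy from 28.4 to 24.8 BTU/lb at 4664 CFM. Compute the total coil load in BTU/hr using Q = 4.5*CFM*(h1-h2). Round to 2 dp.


Q = 4.5 * 4664 * (28.4 - 24.8) = 75556.80 BTU/hr

75556.80 BTU/hr


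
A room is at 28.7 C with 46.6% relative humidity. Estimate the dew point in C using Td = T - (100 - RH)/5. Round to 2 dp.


Td = 28.7 - (100-46.6)/5 = 18.02 C

18.02 C


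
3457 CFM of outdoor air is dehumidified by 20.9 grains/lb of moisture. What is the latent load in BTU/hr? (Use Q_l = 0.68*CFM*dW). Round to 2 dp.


Q = 0.68 * 3457 * 20.9 = 49130.88 BTU/hr

49130.88 BTU/hr


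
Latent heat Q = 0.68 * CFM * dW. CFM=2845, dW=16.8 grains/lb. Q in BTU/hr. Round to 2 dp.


Q = 0.68 * 2845 * 16.8 = 32501.28 BTU/hr

32501.28 BTU/hr


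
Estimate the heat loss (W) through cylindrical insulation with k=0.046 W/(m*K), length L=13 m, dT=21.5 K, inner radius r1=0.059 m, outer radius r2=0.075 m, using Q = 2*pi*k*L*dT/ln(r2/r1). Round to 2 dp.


Q = 2*pi*0.046*13*21.5/ln(0.075/0.059) = 336.66 W

336.66 W


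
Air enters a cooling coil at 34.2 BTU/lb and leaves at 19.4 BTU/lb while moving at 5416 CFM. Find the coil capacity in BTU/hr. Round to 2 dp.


Q = 4.5 * 5416 * (34.2 - 19.4) = 360705.60 BTU/hr

360705.60 BTU/hr


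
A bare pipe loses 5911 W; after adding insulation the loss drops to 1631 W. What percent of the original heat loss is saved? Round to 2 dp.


Savings = ((5911-1631)/5911)*100 = 72.41 %

72.41 %


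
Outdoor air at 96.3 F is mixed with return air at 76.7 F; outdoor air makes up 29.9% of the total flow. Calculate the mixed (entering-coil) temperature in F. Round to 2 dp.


T_mix = 76.7 + (29.9/100)*(96.3-76.7) = 82.56 F

82.56 F


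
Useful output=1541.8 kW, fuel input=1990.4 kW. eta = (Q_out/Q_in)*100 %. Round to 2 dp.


eta = (1541.8/1990.4)*100 = 77.46 %

77.46 %


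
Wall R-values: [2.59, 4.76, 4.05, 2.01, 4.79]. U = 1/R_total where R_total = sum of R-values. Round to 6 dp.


R_total = 2.59 + 4.76 + 4.05 + 2.01 + 4.79 = 18.20
U = 1/18.20 = 0.054945

0.054945


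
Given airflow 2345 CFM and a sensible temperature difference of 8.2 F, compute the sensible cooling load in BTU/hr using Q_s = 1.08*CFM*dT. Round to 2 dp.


Q = 1.08 * 2345 * 8.2 = 20767.32 BTU/hr

20767.32 BTU/hr


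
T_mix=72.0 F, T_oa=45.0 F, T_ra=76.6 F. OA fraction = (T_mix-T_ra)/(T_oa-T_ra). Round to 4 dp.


frac = (72.0 - 76.6) / (45.0 - 76.6) = 0.1456

0.1456


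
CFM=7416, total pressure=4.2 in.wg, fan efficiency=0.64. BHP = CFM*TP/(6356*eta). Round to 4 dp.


BHP = 7416 * 4.2 / (6356 * 0.64) = 7.6569 hp

7.6569 hp


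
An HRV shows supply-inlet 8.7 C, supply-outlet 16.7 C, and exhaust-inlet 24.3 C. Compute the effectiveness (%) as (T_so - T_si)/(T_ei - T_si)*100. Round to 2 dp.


eff = (16.7-8.7)/(24.3-8.7)*100 = 51.28 %

51.28 %


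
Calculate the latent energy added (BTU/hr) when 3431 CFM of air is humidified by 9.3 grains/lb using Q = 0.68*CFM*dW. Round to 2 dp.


Q = 0.68 * 3431 * 9.3 = 21697.64 BTU/hr

21697.64 BTU/hr


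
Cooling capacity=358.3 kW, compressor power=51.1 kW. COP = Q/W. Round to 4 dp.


COP = 358.3 / 51.1 = 7.0117

7.0117


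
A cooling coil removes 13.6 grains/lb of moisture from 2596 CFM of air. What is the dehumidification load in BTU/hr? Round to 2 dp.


Q = 0.68 * 2596 * 13.6 = 24007.81 BTU/hr

24007.81 BTU/hr


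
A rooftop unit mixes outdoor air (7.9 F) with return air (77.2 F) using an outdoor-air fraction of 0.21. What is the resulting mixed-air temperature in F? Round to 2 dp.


T_mix = 0.21*7.9 + 0.79*77.2 = 62.65 F

62.65 F


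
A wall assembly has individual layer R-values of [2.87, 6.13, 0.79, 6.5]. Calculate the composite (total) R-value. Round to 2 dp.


R_total = 2.87 + 6.13 + 0.79 + 6.5 = 16.29

16.29


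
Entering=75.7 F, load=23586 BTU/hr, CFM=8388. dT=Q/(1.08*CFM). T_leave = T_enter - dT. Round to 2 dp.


dT = 23586/(1.08*8388) = 2.6036
T_leave = 75.7 - 2.6036 = 73.10 F

73.10 F


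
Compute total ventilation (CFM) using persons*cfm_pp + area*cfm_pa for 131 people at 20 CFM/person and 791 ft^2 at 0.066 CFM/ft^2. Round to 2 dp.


Total = 131*20 + 791*0.066 = 2672.21 CFM

2672.21 CFM


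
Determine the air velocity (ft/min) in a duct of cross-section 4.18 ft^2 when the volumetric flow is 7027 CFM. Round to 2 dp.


V = 7027 / 4.18 = 1681.10 ft/min

1681.10 ft/min


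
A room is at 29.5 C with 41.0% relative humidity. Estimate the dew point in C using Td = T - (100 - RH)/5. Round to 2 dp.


Td = 29.5 - (100-41.0)/5 = 17.70 C

17.70 C


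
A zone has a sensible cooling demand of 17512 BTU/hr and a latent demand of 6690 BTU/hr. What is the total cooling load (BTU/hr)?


Qt = 17512 + 6690 = 24202 BTU/hr

24202 BTU/hr


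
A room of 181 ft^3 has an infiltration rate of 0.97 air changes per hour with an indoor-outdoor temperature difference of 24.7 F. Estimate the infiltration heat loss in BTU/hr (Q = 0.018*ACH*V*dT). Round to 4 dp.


Q = 0.018 * 0.97 * 181 * 24.7 = 78.0584 BTU/hr

78.0584 BTU/hr


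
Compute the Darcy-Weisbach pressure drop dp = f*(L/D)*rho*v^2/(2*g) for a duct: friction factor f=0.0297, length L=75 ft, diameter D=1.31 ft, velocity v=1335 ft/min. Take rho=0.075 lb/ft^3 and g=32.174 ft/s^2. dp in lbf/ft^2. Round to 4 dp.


v_fps = 1335/60 = 22.25 ft/s
dp = 0.0297*(75/1.31)*0.075*22.25^2/(2*32.174) = 0.9811 lbf/ft^2

0.9811 lbf/ft^2


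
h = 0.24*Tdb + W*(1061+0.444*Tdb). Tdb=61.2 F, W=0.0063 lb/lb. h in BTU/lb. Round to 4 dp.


h = 0.24*61.2 + 0.0063*(1061+0.444*61.2) = 21.5435 BTU/lb

21.5435 BTU/lb


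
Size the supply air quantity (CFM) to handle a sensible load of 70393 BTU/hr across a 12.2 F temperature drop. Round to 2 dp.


CFM = 70393 / (1.08 * 12.2) = 5342.52

5342.52 CFM


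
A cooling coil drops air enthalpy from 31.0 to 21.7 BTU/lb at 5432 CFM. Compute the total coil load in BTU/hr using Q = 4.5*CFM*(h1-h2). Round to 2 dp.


Q = 4.5 * 5432 * (31.0 - 21.7) = 227329.20 BTU/hr

227329.20 BTU/hr


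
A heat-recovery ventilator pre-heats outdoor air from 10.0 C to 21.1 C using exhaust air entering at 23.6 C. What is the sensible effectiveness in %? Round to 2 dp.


eff = (21.1-10.0)/(23.6-10.0)*100 = 81.62 %

81.62 %


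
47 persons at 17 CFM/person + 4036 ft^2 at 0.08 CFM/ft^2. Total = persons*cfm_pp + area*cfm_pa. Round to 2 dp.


Total = 47*17 + 4036*0.08 = 1121.88 CFM

1121.88 CFM


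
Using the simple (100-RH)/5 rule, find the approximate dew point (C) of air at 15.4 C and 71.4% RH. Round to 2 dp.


Td = 15.4 - (100-71.4)/5 = 9.68 C

9.68 C


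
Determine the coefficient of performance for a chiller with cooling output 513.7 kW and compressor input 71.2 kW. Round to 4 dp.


COP = 513.7 / 71.2 = 7.2149

7.2149


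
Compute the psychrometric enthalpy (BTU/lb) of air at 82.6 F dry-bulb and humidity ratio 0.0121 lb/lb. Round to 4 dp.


h = 0.24*82.6 + 0.0121*(1061+0.444*82.6) = 33.1059 BTU/lb

33.1059 BTU/lb


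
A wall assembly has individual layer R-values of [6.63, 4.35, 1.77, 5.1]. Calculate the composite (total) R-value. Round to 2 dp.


R_total = 6.63 + 4.35 + 1.77 + 5.1 = 17.85

17.85


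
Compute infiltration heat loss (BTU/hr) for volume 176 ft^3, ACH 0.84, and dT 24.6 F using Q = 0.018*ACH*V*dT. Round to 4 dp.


Q = 0.018 * 0.84 * 176 * 24.6 = 65.4636 BTU/hr

65.4636 BTU/hr


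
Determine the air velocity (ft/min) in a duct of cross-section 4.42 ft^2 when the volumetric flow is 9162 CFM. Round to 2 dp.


V = 9162 / 4.42 = 2072.85 ft/min

2072.85 ft/min


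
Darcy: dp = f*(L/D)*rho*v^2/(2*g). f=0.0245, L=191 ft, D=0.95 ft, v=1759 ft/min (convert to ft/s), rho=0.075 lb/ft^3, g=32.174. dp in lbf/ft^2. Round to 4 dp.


v_fps = 1759/60 = 29.3167 ft/s
dp = 0.0245*(191/0.95)*0.075*29.3167^2/(2*32.174) = 4.9344 lbf/ft^2

4.9344 lbf/ft^2


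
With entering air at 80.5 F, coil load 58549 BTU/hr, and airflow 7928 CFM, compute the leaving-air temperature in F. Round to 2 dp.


dT = 58549/(1.08*7928) = 6.8380
T_leave = 80.5 - 6.8380 = 73.66 F

73.66 F


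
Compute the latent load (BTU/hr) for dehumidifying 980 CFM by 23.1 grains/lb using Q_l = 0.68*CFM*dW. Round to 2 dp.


Q = 0.68 * 980 * 23.1 = 15393.84 BTU/hr

15393.84 BTU/hr


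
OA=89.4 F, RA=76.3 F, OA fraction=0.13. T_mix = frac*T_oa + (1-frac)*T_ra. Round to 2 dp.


T_mix = 0.13*89.4 + 0.87*76.3 = 78.00 F

78.00 F


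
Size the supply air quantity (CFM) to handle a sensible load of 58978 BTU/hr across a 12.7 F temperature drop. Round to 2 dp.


CFM = 58978 / (1.08 * 12.7) = 4299.94

4299.94 CFM


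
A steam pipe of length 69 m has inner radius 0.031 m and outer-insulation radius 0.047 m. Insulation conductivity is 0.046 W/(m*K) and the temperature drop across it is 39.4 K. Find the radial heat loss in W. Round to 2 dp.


Q = 2*pi*0.046*69*39.4/ln(0.047/0.031) = 1888.09 W

1888.09 W


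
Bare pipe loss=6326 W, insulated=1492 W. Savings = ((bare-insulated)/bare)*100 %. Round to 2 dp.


Savings = ((6326-1492)/6326)*100 = 76.41 %

76.41 %


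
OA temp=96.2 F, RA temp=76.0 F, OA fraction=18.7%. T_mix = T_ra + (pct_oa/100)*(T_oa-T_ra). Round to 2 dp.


T_mix = 76.0 + (18.7/100)*(96.2-76.0) = 79.78 F

79.78 F


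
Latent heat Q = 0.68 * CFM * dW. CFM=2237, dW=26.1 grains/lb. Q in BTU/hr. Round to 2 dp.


Q = 0.68 * 2237 * 26.1 = 39702.28 BTU/hr

39702.28 BTU/hr


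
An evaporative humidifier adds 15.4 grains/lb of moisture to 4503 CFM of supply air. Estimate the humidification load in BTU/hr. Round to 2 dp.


Q = 0.68 * 4503 * 15.4 = 47155.42 BTU/hr

47155.42 BTU/hr


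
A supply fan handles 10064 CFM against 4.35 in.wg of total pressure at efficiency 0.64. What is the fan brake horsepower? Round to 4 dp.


BHP = 10064 * 4.35 / (6356 * 0.64) = 10.7621 hp

10.7621 hp


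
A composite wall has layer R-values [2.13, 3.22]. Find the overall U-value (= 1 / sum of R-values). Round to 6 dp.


R_total = 2.13 + 3.22 = 5.35
U = 1/5.35 = 0.186916

0.186916


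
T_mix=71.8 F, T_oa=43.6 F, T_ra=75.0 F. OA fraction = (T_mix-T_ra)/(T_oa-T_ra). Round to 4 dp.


frac = (71.8 - 75.0) / (43.6 - 75.0) = 0.1019

0.1019


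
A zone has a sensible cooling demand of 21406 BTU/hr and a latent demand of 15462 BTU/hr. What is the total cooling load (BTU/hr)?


Qt = 21406 + 15462 = 36868 BTU/hr

36868 BTU/hr


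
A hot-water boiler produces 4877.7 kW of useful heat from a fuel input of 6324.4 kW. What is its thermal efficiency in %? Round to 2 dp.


eta = (4877.7/6324.4)*100 = 77.13 %

77.13 %


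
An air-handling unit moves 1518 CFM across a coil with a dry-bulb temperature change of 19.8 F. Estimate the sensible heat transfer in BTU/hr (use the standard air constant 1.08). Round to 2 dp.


Q = 1.08 * 1518 * 19.8 = 32460.91 BTU/hr

32460.91 BTU/hr


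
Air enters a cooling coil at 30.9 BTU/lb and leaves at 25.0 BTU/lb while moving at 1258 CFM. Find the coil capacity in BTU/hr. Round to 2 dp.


Q = 4.5 * 1258 * (30.9 - 25.0) = 33399.90 BTU/hr

33399.90 BTU/hr


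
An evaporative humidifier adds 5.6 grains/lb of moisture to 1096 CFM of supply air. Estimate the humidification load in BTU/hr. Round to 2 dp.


Q = 0.68 * 1096 * 5.6 = 4173.57 BTU/hr

4173.57 BTU/hr


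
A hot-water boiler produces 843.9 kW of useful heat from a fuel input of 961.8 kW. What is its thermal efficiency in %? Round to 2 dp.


eta = (843.9/961.8)*100 = 87.74 %

87.74 %


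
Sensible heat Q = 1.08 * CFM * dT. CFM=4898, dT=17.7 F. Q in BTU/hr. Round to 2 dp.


Q = 1.08 * 4898 * 17.7 = 93630.17 BTU/hr

93630.17 BTU/hr


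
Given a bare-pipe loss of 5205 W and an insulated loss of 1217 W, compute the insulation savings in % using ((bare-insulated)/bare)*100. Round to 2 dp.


Savings = ((5205-1217)/5205)*100 = 76.62 %

76.62 %


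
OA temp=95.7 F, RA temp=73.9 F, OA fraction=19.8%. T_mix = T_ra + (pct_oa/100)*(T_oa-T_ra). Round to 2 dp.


T_mix = 73.9 + (19.8/100)*(95.7-73.9) = 78.22 F

78.22 F


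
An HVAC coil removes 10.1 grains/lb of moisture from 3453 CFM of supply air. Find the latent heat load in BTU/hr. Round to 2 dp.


Q = 0.68 * 3453 * 10.1 = 23715.20 BTU/hr

23715.20 BTU/hr


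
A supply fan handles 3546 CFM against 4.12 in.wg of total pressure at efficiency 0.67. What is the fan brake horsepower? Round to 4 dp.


BHP = 3546 * 4.12 / (6356 * 0.67) = 3.4307 hp

3.4307 hp


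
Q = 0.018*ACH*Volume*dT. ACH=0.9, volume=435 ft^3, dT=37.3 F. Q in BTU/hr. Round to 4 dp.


Q = 0.018 * 0.9 * 435 * 37.3 = 262.8531 BTU/hr

262.8531 BTU/hr


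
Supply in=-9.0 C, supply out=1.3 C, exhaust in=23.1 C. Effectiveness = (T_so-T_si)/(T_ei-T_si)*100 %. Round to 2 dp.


eff = (1.3-(-9.0))/(23.1-(-9.0))*100 = 32.09 %

32.09 %


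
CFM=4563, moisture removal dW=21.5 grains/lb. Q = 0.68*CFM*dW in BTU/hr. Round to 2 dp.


Q = 0.68 * 4563 * 21.5 = 66711.06 BTU/hr

66711.06 BTU/hr


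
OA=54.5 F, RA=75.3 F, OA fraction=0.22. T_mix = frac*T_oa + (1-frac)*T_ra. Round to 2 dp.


T_mix = 0.22*54.5 + 0.78*75.3 = 70.72 F

70.72 F


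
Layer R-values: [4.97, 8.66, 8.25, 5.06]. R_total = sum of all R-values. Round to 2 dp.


R_total = 4.97 + 8.66 + 8.25 + 5.06 = 26.94

26.94


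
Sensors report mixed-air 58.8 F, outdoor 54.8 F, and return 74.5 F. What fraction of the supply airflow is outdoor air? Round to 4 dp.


frac = (58.8 - 74.5) / (54.8 - 74.5) = 0.7970

0.7970


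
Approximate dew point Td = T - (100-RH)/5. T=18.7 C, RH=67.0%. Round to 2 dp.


Td = 18.7 - (100-67.0)/5 = 12.10 C

12.10 C


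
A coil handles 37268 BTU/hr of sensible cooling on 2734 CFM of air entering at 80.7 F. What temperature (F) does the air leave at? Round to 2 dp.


dT = 37268/(1.08*2734) = 12.6216
T_leave = 80.7 - 12.6216 = 68.08 F

68.08 F


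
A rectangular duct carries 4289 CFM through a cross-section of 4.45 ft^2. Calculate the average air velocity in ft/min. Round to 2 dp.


V = 4289 / 4.45 = 963.82 ft/min

963.82 ft/min


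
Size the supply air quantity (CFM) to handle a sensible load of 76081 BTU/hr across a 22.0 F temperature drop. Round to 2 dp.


CFM = 76081 / (1.08 * 22.0) = 3202.06

3202.06 CFM


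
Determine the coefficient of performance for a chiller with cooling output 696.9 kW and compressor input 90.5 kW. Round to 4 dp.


COP = 696.9 / 90.5 = 7.7006

7.7006


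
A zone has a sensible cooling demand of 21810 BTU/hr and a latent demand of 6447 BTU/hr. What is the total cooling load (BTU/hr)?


Qt = 21810 + 6447 = 28257 BTU/hr

28257 BTU/hr


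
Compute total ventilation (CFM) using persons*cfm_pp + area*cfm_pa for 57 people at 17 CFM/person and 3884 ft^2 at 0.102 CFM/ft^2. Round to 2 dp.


Total = 57*17 + 3884*0.102 = 1365.17 CFM

1365.17 CFM


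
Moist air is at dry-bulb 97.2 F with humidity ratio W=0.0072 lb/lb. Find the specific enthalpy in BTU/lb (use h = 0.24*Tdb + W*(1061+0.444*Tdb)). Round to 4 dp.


h = 0.24*97.2 + 0.0072*(1061+0.444*97.2) = 31.2779 BTU/lb

31.2779 BTU/lb


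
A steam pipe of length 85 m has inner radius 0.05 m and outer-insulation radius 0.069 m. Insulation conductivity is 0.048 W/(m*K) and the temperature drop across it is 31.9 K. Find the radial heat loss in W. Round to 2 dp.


Q = 2*pi*0.048*85*31.9/ln(0.069/0.05) = 2539.00 W

2539.00 W


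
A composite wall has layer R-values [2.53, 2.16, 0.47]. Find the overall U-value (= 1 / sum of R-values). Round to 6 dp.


R_total = 2.53 + 2.16 + 0.47 = 5.16
U = 1/5.16 = 0.193798

0.193798


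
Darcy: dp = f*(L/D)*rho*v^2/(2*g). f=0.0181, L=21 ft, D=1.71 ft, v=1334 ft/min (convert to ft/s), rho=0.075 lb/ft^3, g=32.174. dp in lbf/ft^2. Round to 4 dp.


v_fps = 1334/60 = 22.2333 ft/s
dp = 0.0181*(21/1.71)*0.075*22.2333^2/(2*32.174) = 0.1281 lbf/ft^2

0.1281 lbf/ft^2


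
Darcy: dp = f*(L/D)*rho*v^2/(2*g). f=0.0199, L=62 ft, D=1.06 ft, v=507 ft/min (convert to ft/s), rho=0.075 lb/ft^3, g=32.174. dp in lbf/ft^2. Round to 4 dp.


v_fps = 507/60 = 8.45 ft/s
dp = 0.0199*(62/1.06)*0.075*8.45^2/(2*32.174) = 0.0969 lbf/ft^2

0.0969 lbf/ft^2


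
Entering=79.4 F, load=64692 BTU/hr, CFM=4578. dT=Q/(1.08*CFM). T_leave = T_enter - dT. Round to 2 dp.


dT = 64692/(1.08*4578) = 13.0843
T_leave = 79.4 - 13.0843 = 66.32 F

66.32 F


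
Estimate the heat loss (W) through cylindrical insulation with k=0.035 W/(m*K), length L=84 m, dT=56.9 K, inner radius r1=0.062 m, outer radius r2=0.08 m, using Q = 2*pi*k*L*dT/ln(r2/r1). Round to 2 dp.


Q = 2*pi*0.035*84*56.9/ln(0.08/0.062) = 4123.66 W

4123.66 W


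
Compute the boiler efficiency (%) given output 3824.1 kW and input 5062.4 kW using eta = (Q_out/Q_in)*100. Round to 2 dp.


eta = (3824.1/5062.4)*100 = 75.54 %

75.54 %


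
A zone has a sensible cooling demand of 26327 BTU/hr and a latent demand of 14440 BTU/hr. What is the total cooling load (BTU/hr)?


Qt = 26327 + 14440 = 40767 BTU/hr

40767 BTU/hr


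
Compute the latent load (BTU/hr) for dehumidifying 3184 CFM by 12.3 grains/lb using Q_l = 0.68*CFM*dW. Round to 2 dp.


Q = 0.68 * 3184 * 12.3 = 26630.98 BTU/hr

26630.98 BTU/hr


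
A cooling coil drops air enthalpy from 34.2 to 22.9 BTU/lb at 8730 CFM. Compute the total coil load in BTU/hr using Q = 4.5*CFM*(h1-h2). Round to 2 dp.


Q = 4.5 * 8730 * (34.2 - 22.9) = 443920.50 BTU/hr

443920.50 BTU/hr


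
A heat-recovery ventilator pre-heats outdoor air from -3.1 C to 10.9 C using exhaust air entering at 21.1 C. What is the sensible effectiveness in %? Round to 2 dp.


eff = (10.9-(-3.1))/(21.1-(-3.1))*100 = 57.85 %

57.85 %


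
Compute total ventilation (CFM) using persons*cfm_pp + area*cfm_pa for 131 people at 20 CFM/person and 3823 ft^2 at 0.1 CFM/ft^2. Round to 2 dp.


Total = 131*20 + 3823*0.1 = 3002.30 CFM

3002.30 CFM


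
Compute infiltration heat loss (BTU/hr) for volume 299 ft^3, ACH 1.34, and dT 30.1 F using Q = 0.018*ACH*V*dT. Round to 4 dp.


Q = 0.018 * 1.34 * 299 * 30.1 = 217.0776 BTU/hr

217.0776 BTU/hr


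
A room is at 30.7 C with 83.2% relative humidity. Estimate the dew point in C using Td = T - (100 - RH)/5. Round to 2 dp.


Td = 30.7 - (100-83.2)/5 = 27.34 C

27.34 C


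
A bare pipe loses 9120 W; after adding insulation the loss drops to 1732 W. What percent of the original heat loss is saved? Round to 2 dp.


Savings = ((9120-1732)/9120)*100 = 81.01 %

81.01 %


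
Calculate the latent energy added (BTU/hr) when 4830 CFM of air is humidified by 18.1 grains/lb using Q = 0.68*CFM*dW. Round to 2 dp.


Q = 0.68 * 4830 * 18.1 = 59447.64 BTU/hr

59447.64 BTU/hr


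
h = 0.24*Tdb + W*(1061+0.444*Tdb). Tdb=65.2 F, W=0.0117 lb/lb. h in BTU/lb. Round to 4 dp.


h = 0.24*65.2 + 0.0117*(1061+0.444*65.2) = 28.4004 BTU/lb

28.4004 BTU/lb


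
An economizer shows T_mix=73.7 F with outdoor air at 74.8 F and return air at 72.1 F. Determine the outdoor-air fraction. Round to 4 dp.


frac = (73.7 - 72.1) / (74.8 - 72.1) = 0.5926

0.5926


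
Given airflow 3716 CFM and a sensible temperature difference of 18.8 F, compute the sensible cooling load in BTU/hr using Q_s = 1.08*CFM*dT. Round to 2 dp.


Q = 1.08 * 3716 * 18.8 = 75449.66 BTU/hr

75449.66 BTU/hr


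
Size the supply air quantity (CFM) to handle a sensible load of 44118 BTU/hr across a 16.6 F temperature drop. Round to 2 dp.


CFM = 44118 / (1.08 * 16.6) = 2460.84

2460.84 CFM


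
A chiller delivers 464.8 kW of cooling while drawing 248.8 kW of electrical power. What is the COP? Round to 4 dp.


COP = 464.8 / 248.8 = 1.8682

1.8682


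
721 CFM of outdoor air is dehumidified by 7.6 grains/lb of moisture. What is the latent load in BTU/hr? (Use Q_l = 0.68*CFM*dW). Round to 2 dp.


Q = 0.68 * 721 * 7.6 = 3726.13 BTU/hr

3726.13 BTU/hr


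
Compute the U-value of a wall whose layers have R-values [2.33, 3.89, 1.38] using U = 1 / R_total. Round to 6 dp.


R_total = 2.33 + 3.89 + 1.38 = 7.60
U = 1/7.60 = 0.131579

0.131579


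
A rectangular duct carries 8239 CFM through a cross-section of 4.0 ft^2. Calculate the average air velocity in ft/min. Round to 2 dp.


V = 8239 / 4.0 = 2059.75 ft/min

2059.75 ft/min


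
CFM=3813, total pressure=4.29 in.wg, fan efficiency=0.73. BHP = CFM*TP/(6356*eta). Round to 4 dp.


BHP = 3813 * 4.29 / (6356 * 0.73) = 3.5255 hp

3.5255 hp


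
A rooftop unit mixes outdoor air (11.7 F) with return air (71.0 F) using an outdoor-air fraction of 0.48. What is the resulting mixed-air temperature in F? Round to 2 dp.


T_mix = 0.48*11.7 + 0.52*71.0 = 42.54 F

42.54 F


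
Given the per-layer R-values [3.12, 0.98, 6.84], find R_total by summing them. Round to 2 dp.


R_total = 3.12 + 0.98 + 6.84 = 10.94

10.94


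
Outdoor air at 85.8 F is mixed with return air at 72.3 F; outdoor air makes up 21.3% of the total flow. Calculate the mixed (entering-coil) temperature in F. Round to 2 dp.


T_mix = 72.3 + (21.3/100)*(85.8-72.3) = 75.18 F

75.18 F


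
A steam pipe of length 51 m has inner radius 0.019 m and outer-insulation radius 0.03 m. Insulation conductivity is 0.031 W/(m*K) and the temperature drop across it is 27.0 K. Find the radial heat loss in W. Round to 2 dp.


Q = 2*pi*0.031*51*27.0/ln(0.03/0.019) = 587.20 W

587.20 W


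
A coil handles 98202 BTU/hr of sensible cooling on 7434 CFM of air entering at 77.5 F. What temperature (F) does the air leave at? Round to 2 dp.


dT = 98202/(1.08*7434) = 12.2313
T_leave = 77.5 - 12.2313 = 65.27 F

65.27 F


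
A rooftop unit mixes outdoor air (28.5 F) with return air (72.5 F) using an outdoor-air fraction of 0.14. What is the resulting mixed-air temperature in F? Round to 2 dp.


T_mix = 0.14*28.5 + 0.86*72.5 = 66.34 F

66.34 F


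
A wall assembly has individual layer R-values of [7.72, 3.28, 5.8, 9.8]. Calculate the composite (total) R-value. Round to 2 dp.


R_total = 7.72 + 3.28 + 5.8 + 9.8 = 26.60

26.60


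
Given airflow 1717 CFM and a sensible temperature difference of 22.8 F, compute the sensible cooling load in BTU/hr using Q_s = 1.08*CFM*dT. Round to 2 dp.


Q = 1.08 * 1717 * 22.8 = 42279.41 BTU/hr

42279.41 BTU/hr


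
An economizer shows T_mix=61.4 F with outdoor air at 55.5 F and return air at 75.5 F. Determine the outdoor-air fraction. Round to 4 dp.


frac = (61.4 - 75.5) / (55.5 - 75.5) = 0.7050

0.7050


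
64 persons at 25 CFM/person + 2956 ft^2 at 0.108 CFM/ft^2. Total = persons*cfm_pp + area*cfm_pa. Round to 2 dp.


Total = 64*25 + 2956*0.108 = 1919.25 CFM

1919.25 CFM


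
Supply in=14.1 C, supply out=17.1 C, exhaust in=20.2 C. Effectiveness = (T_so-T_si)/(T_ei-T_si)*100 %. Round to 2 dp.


eff = (17.1-14.1)/(20.2-14.1)*100 = 49.18 %

49.18 %


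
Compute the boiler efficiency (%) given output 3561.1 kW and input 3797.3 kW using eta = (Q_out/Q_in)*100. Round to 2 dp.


eta = (3561.1/3797.3)*100 = 93.78 %

93.78 %


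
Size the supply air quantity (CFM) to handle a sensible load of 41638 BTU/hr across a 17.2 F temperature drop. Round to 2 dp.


CFM = 41638 / (1.08 * 17.2) = 2241.49

2241.49 CFM


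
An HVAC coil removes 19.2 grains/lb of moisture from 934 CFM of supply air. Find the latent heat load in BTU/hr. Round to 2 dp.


Q = 0.68 * 934 * 19.2 = 12194.30 BTU/hr

12194.30 BTU/hr


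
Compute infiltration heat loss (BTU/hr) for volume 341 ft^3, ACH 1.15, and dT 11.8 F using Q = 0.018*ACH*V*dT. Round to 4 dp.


Q = 0.018 * 1.15 * 341 * 11.8 = 83.2927 BTU/hr

83.2927 BTU/hr


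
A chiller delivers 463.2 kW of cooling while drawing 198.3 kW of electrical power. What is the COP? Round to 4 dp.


COP = 463.2 / 198.3 = 2.3359

2.3359


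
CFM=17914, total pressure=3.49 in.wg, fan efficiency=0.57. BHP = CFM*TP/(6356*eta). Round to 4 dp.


BHP = 17914 * 3.49 / (6356 * 0.57) = 17.2568 hp

17.2568 hp


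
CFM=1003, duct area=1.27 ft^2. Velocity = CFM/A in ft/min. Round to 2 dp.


V = 1003 / 1.27 = 789.76 ft/min

789.76 ft/min


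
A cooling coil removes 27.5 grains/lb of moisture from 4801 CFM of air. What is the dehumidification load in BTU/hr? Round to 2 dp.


Q = 0.68 * 4801 * 27.5 = 89778.70 BTU/hr

89778.70 BTU/hr


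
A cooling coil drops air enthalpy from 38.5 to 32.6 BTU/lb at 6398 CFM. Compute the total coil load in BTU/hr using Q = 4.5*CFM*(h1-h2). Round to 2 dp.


Q = 4.5 * 6398 * (38.5 - 32.6) = 169866.90 BTU/hr

169866.90 BTU/hr


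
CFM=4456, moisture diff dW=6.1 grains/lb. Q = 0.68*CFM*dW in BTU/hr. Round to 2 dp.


Q = 0.68 * 4456 * 6.1 = 18483.49 BTU/hr

18483.49 BTU/hr


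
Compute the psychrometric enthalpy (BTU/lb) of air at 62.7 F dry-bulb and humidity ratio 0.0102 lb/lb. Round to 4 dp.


h = 0.24*62.7 + 0.0102*(1061+0.444*62.7) = 26.1542 BTU/lb

26.1542 BTU/lb


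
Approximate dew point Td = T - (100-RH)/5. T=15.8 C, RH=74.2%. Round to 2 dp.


Td = 15.8 - (100-74.2)/5 = 10.64 C

10.64 C


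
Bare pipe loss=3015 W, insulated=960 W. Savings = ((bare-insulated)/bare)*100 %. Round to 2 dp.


Savings = ((3015-960)/3015)*100 = 68.16 %

68.16 %


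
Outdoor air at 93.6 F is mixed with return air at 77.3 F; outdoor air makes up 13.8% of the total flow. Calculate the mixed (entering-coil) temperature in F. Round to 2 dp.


T_mix = 77.3 + (13.8/100)*(93.6-77.3) = 79.55 F

79.55 F


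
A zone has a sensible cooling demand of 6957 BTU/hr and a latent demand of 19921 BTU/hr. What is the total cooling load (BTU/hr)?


Qt = 6957 + 19921 = 26878 BTU/hr

26878 BTU/hr


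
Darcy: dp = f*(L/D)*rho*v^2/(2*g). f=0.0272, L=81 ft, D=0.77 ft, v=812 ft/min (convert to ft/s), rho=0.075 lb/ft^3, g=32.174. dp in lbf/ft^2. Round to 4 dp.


v_fps = 812/60 = 13.5333 ft/s
dp = 0.0272*(81/0.77)*0.075*13.5333^2/(2*32.174) = 0.6108 lbf/ft^2

0.6108 lbf/ft^2


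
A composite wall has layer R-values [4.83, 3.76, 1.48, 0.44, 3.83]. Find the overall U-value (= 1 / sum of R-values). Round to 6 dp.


R_total = 4.83 + 3.76 + 1.48 + 0.44 + 3.83 = 14.34
U = 1/14.34 = 0.069735

0.069735


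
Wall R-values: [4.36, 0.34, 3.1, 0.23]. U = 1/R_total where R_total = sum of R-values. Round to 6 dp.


R_total = 4.36 + 0.34 + 3.1 + 0.23 = 8.03
U = 1/8.03 = 0.124533

0.124533


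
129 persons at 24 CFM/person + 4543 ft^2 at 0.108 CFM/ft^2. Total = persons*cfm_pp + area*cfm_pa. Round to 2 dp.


Total = 129*24 + 4543*0.108 = 3586.64 CFM

3586.64 CFM


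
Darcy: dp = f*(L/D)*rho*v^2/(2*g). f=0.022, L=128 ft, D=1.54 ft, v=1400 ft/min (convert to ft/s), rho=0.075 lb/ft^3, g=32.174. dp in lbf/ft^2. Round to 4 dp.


v_fps = 1400/60 = 23.3333 ft/s
dp = 0.022*(128/1.54)*0.075*23.3333^2/(2*32.174) = 1.1604 lbf/ft^2

1.1604 lbf/ft^2


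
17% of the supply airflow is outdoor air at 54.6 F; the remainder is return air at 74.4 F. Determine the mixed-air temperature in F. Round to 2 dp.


T_mix = 0.17*54.6 + 0.83*74.4 = 71.03 F

71.03 F


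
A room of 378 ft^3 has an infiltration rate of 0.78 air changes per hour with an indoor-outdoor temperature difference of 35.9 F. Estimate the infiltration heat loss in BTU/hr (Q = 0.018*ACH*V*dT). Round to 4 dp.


Q = 0.018 * 0.78 * 378 * 35.9 = 190.5256 BTU/hr

190.5256 BTU/hr


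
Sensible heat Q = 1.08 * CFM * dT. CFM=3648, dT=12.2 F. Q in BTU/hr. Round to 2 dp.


Q = 1.08 * 3648 * 12.2 = 48066.05 BTU/hr

48066.05 BTU/hr


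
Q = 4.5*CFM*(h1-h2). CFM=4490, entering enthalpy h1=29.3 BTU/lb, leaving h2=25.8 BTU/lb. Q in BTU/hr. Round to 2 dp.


Q = 4.5 * 4490 * (29.3 - 25.8) = 70717.50 BTU/hr

70717.50 BTU/hr


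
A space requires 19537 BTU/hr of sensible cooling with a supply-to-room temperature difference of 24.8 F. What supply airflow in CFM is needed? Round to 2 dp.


CFM = 19537 / (1.08 * 24.8) = 729.43

729.43 CFM


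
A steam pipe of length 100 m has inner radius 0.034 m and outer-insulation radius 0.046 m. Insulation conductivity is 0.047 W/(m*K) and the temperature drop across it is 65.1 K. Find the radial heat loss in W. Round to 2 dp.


Q = 2*pi*0.047*100*65.1/ln(0.046/0.034) = 6359.87 W

6359.87 W


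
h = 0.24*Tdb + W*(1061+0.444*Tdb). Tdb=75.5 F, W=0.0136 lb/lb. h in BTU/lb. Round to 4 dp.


h = 0.24*75.5 + 0.0136*(1061+0.444*75.5) = 33.0055 BTU/lb

33.0055 BTU/lb


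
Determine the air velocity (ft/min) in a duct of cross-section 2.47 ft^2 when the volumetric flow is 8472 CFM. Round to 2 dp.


V = 8472 / 2.47 = 3429.96 ft/min

3429.96 ft/min


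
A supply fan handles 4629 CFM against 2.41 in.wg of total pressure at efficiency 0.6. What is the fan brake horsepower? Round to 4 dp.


BHP = 4629 * 2.41 / (6356 * 0.6) = 2.9253 hp

2.9253 hp


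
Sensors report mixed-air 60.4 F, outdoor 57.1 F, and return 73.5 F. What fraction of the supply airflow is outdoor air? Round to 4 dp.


frac = (60.4 - 73.5) / (57.1 - 73.5) = 0.7988

0.7988


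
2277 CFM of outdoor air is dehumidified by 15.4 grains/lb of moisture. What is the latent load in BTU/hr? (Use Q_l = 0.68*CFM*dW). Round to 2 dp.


Q = 0.68 * 2277 * 15.4 = 23844.74 BTU/hr

23844.74 BTU/hr


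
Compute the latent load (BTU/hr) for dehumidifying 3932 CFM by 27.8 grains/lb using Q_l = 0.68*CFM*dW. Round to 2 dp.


Q = 0.68 * 3932 * 27.8 = 74330.53 BTU/hr

74330.53 BTU/hr


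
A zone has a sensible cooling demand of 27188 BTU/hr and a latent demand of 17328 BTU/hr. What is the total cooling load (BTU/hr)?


Qt = 27188 + 17328 = 44516 BTU/hr

44516 BTU/hr


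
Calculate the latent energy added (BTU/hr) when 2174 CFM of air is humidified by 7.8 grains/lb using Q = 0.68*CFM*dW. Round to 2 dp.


Q = 0.68 * 2174 * 7.8 = 11530.90 BTU/hr

11530.90 BTU/hr


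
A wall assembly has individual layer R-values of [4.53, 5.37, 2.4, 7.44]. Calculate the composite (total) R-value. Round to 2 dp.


R_total = 4.53 + 5.37 + 2.4 + 7.44 = 19.74

19.74


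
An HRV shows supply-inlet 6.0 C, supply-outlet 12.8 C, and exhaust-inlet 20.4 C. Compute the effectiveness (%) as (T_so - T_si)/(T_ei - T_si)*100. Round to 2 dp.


eff = (12.8-6.0)/(20.4-6.0)*100 = 47.22 %

47.22 %


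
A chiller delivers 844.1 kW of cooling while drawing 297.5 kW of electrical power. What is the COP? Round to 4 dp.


COP = 844.1 / 297.5 = 2.8373

2.8373


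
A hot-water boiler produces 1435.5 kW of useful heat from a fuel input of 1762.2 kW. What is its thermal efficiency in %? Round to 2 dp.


eta = (1435.5/1762.2)*100 = 81.46 %

81.46 %


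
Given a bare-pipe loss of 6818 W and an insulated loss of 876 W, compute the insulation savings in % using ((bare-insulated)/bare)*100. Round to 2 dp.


Savings = ((6818-876)/6818)*100 = 87.15 %

87.15 %


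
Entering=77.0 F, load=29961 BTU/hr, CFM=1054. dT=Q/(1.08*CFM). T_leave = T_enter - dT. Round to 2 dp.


dT = 29961/(1.08*1054) = 26.3204
T_leave = 77.0 - 26.3204 = 50.68 F

50.68 F


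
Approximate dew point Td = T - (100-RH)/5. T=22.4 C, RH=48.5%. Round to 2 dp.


Td = 22.4 - (100-48.5)/5 = 12.10 C

12.10 C


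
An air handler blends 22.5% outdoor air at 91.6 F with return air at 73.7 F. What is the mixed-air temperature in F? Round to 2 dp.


T_mix = 73.7 + (22.5/100)*(91.6-73.7) = 77.73 F

77.73 F


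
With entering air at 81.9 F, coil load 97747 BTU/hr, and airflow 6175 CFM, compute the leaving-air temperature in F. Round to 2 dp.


dT = 97747/(1.08*6175) = 14.6569
T_leave = 81.9 - 14.6569 = 67.24 F

67.24 F


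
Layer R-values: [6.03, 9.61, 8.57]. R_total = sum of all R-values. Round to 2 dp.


R_total = 6.03 + 9.61 + 8.57 = 24.21

24.21


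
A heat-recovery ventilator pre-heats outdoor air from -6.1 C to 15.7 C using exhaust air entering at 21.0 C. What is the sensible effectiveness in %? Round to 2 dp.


eff = (15.7-(-6.1))/(21.0-(-6.1))*100 = 80.44 %

80.44 %


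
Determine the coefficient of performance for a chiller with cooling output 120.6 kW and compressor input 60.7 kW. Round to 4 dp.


COP = 120.6 / 60.7 = 1.9868

1.9868


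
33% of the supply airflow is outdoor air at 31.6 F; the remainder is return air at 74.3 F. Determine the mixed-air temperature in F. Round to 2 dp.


T_mix = 0.33*31.6 + 0.67*74.3 = 60.21 F

60.21 F


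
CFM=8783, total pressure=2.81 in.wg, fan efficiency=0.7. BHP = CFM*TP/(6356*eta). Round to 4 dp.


BHP = 8783 * 2.81 / (6356 * 0.7) = 5.5471 hp

5.5471 hp


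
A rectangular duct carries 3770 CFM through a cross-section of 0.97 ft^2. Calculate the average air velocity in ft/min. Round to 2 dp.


V = 3770 / 0.97 = 3886.60 ft/min

3886.60 ft/min


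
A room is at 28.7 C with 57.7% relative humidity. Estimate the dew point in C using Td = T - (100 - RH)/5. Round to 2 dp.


Td = 28.7 - (100-57.7)/5 = 20.24 C

20.24 C


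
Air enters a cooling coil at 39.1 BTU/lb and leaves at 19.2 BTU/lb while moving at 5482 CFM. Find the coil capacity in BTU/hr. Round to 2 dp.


Q = 4.5 * 5482 * (39.1 - 19.2) = 490913.10 BTU/hr

490913.10 BTU/hr


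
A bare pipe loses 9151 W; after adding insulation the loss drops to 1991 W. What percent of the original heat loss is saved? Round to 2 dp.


Savings = ((9151-1991)/9151)*100 = 78.24 %

78.24 %


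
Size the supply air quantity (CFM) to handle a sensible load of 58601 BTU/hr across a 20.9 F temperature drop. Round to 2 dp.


CFM = 58601 / (1.08 * 20.9) = 2596.18

2596.18 CFM


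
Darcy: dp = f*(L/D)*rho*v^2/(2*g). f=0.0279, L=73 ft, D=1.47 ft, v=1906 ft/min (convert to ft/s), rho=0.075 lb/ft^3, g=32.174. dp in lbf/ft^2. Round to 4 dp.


v_fps = 1906/60 = 31.7667 ft/s
dp = 0.0279*(73/1.47)*0.075*31.7667^2/(2*32.174) = 1.6296 lbf/ft^2

1.6296 lbf/ft^2
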